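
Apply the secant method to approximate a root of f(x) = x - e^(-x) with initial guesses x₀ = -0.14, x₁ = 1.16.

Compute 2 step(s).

f(x) = x - e^(-x)
x₀ = -0.14, x₁ = 1.16

Secant formula: x_{n+1} = x_n - f(x_n)(x_n - x_{n-1})/(f(x_n) - f(x_{n-1}))

Iteration 1:
  f(-0.140000) = -1.290274
  f(1.160000) = 0.846514
  x_2 = 1.160000 - 0.846514×(1.160000 - (-0.140000))/(0.846514 - (-1.290274))
       = 0.644990
Iteration 2:
  f(1.160000) = 0.846514
  f(0.644990) = 0.120322
  x_3 = 0.644990 - 0.120322×(0.644990 - 1.160000)/(0.120322 - 0.846514)
       = 0.559658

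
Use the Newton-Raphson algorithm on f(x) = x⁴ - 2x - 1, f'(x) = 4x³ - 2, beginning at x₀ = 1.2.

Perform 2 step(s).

f(x) = x⁴ - 2x - 1
f'(x) = 4x³ - 2
x₀ = 1.2

Newton-Raphson formula: x_{n+1} = x_n - f(x_n)/f'(x_n)

Iteration 1:
  f(1.200000) = -1.326400
  f'(1.200000) = 4.912000
  x_1 = 1.200000 - (-1.326400)/4.912000 = 1.470033
Iteration 2:
  f(1.470033) = 0.729838
  f'(1.470033) = 10.706937
  x_2 = 1.470033 - 0.729838/10.706937 = 1.401868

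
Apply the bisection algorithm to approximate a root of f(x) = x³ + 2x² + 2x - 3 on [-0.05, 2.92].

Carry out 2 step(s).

f(x) = x³ + 2x² + 2x - 3
Initial interval: [-0.05, 2.92]

Iteration 1:
  c_1 = (-0.050000 + 2.920000)/2 = 1.435000
  f(c_1) = f(1.435000) = 6.943438
  f(a) × f(c) < 0, new interval: [-0.050000, 1.435000]
Iteration 2:
  c_2 = (-0.050000 + 1.435000)/2 = 0.692500
  f(c_2) = f(0.692500) = -0.323795
  f(a) × f(c) ≥ 0, new interval: [0.692500, 1.435000]

After 2 iteration(s), the approximation is c_2 = 0.692500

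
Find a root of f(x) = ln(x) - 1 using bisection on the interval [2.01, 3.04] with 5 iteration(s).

f(x) = ln(x) - 1
Initial interval: [2.01, 3.04]

Iteration 1:
  c_1 = (2.010000 + 3.040000)/2 = 2.525000
  f(c_1) = f(2.525000) = -0.073759
  f(a) × f(c) ≥ 0, new interval: [2.525000, 3.040000]
Iteration 2:
  c_2 = (2.525000 + 3.040000)/2 = 2.782500
  f(c_2) = f(2.782500) = 0.023350
  f(a) × f(c) < 0, new interval: [2.525000, 2.782500]
Iteration 3:
  c_3 = (2.525000 + 2.782500)/2 = 2.653750
  f(c_3) = f(2.653750) = -0.024026
  f(a) × f(c) ≥ 0, new interval: [2.653750, 2.782500]
Iteration 4:
  c_4 = (2.653750 + 2.782500)/2 = 2.718125
  f(c_4) = f(2.718125) = -0.000058
  f(a) × f(c) ≥ 0, new interval: [2.718125, 2.782500]
Iteration 5:
  c_5 = (2.718125 + 2.782500)/2 = 2.750312
  f(c_5) = f(2.750312) = 0.011715
  f(a) × f(c) < 0, new interval: [2.718125, 2.750312]

After 5 iteration(s), the approximation is c_5 = 2.750312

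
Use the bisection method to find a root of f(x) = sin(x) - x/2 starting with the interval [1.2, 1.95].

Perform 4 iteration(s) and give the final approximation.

f(x) = sin(x) - x/2
Initial interval: [1.2, 1.95]

Iteration 1:
  c_1 = (1.200000 + 1.950000)/2 = 1.575000
  f(c_1) = f(1.575000) = 0.212491
  f(a) × f(c) ≥ 0, new interval: [1.575000, 1.950000]
Iteration 2:
  c_2 = (1.575000 + 1.950000)/2 = 1.762500
  f(c_2) = f(1.762500) = 0.100431
  f(a) × f(c) ≥ 0, new interval: [1.762500, 1.950000]
Iteration 3:
  c_3 = (1.762500 + 1.950000)/2 = 1.856250
  f(c_3) = f(1.856250) = 0.031409
  f(a) × f(c) ≥ 0, new interval: [1.856250, 1.950000]
Iteration 4:
  c_4 = (1.856250 + 1.950000)/2 = 1.903125
  f(c_4) = f(1.903125) = -0.006277
  f(a) × f(c) < 0, new interval: [1.856250, 1.903125]

After 4 iteration(s), the approximation is c_4 = 1.903125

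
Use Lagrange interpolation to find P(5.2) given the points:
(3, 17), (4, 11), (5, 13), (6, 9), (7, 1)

Lagrange interpolation formula:
P(x) = Σ yᵢ × Lᵢ(x)
where Lᵢ(x) = Π_{j≠i} (x - xⱼ)/(xᵢ - xⱼ)

L_0(5.2) = (5.2 - 4)/(3 - 4) × (5.2 - 5)/(3 - 5) × (5.2 - 6)/(3 - 6) × (5.2 - 7)/(3 - 7) = 0.014400
L_1(5.2) = (5.2 - 3)/(4 - 3) × (5.2 - 5)/(4 - 5) × (5.2 - 6)/(4 - 6) × (5.2 - 7)/(4 - 7) = -0.105600
L_2(5.2) = (5.2 - 3)/(5 - 3) × (5.2 - 4)/(5 - 4) × (5.2 - 6)/(5 - 6) × (5.2 - 7)/(5 - 7) = 0.950400
L_3(5.2) = (5.2 - 3)/(6 - 3) × (5.2 - 4)/(6 - 4) × (5.2 - 5)/(6 - 5) × (5.2 - 7)/(6 - 7) = 0.158400
L_4(5.2) = (5.2 - 3)/(7 - 3) × (5.2 - 4)/(7 - 4) × (5.2 - 5)/(7 - 5) × (5.2 - 6)/(7 - 6) = -0.017600

P(5.2) = 17×L_0(5.2) + 11×L_1(5.2) + 13×L_2(5.2) + 9×L_3(5.2) + 1×L_4(5.2)
P(5.2) = 12.846400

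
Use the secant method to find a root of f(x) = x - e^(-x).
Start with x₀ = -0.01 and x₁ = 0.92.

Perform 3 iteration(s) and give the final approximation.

f(x) = x - e^(-x)
x₀ = -0.01, x₁ = 0.92

Secant formula: x_{n+1} = x_n - f(x_n)(x_n - x_{n-1})/(f(x_n) - f(x_{n-1}))

Iteration 1:
  f(-0.010000) = -1.020050
  f(0.920000) = 0.521481
  x_2 = 0.920000 - 0.521481×(0.920000 - (-0.010000))/(0.521481 - (-1.020050))
       = 0.605392
Iteration 2:
  f(0.920000) = 0.521481
  f(0.605392) = 0.059532
  x_3 = 0.605392 - 0.059532×(0.605392 - 0.920000)/(0.059532 - 0.521481)
       = 0.564848
Iteration 3:
  f(0.605392) = 0.059532
  f(0.564848) = -0.003598
  x_4 = 0.564848 - (-0.003598)×(0.564848 - 0.605392)/(-0.003598 - 0.059532)
       = 0.567159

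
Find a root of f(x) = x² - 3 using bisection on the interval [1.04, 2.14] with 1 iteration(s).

f(x) = x² - 3
Initial interval: [1.04, 2.14]

Iteration 1:
  c_1 = (1.040000 + 2.140000)/2 = 1.590000
  f(c_1) = f(1.590000) = -0.471900
  f(a) × f(c) ≥ 0, new interval: [1.590000, 2.140000]

After 1 iteration(s), the approximation is c_1 = 1.590000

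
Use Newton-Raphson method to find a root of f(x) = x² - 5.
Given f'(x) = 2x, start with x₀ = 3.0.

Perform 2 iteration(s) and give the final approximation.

f(x) = x² - 5
f'(x) = 2x
x₀ = 3.0

Newton-Raphson formula: x_{n+1} = x_n - f(x_n)/f'(x_n)

Iteration 1:
  f(3.000000) = 4.000000
  f'(3.000000) = 6.000000
  x_1 = 3.000000 - 4.000000/6.000000 = 2.333333
Iteration 2:
  f(2.333333) = 0.444444
  f'(2.333333) = 4.666667
  x_2 = 2.333333 - 0.444444/4.666667 = 2.238095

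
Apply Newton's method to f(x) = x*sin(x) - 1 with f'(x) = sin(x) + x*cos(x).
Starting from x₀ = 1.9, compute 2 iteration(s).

f(x) = x*sin(x) - 1
f'(x) = sin(x) + x*cos(x)
x₀ = 1.9

Newton-Raphson formula: x_{n+1} = x_n - f(x_n)/f'(x_n)

Iteration 1:
  f(1.900000) = 0.797970
  f'(1.900000) = 0.332050
  x_1 = 1.900000 - 0.797970/0.332050 = -0.503163
Iteration 2:
  f(-0.503163) = -0.757375
  f'(-0.503163) = -0.923001
  x_2 = -0.503163 - (-0.757375)/(-0.923001) = -1.323720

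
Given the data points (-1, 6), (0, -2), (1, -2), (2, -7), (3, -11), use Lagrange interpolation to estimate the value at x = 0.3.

Lagrange interpolation formula:
P(x) = Σ yᵢ × Lᵢ(x)
where Lᵢ(x) = Π_{j≠i} (x - xⱼ)/(xᵢ - xⱼ)

L_0(0.3) = (0.3 - 0)/(-1 - 0) × (0.3 - 1)/(-1 - 1) × (0.3 - 2)/(-1 - 2) × (0.3 - 3)/(-1 - 3) = -0.040163
L_1(0.3) = (0.3 - (-1))/(0 - (-1)) × (0.3 - 1)/(0 - 1) × (0.3 - 2)/(0 - 2) × (0.3 - 3)/(0 - 3) = 0.696150
L_2(0.3) = (0.3 - (-1))/(1 - (-1)) × (0.3 - 0)/(1 - 0) × (0.3 - 2)/(1 - 2) × (0.3 - 3)/(1 - 3) = 0.447525
L_3(0.3) = (0.3 - (-1))/(2 - (-1)) × (0.3 - 0)/(2 - 0) × (0.3 - 1)/(2 - 1) × (0.3 - 3)/(2 - 3) = -0.122850
L_4(0.3) = (0.3 - (-1))/(3 - (-1)) × (0.3 - 0)/(3 - 0) × (0.3 - 1)/(3 - 1) × (0.3 - 2)/(3 - 2) = 0.019338

P(0.3) = 6×L_0(0.3) + (-2)×L_1(0.3) + (-2)×L_2(0.3) + (-7)×L_3(0.3) + (-11)×L_4(0.3)
P(0.3) = -1.881087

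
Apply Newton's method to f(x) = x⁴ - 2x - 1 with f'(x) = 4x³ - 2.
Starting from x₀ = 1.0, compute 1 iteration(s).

f(x) = x⁴ - 2x - 1
f'(x) = 4x³ - 2
x₀ = 1.0

Newton-Raphson formula: x_{n+1} = x_n - f(x_n)/f'(x_n)

Iteration 1:
  f(1.000000) = -2.000000
  f'(1.000000) = 2.000000
  x_1 = 1.000000 - (-2.000000)/2.000000 = 2.000000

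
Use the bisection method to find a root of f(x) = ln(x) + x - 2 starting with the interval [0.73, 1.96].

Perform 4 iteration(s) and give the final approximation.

f(x) = ln(x) + x - 2
Initial interval: [0.73, 1.96]

Iteration 1:
  c_1 = (0.730000 + 1.960000)/2 = 1.345000
  f(c_1) = f(1.345000) = -0.358606
  f(a) × f(c) ≥ 0, new interval: [1.345000, 1.960000]
Iteration 2:
  c_2 = (1.345000 + 1.960000)/2 = 1.652500
  f(c_2) = f(1.652500) = 0.154789
  f(a) × f(c) < 0, new interval: [1.345000, 1.652500]
Iteration 3:
  c_3 = (1.345000 + 1.652500)/2 = 1.498750
  f(c_3) = f(1.498750) = -0.096619
  f(a) × f(c) ≥ 0, new interval: [1.498750, 1.652500]
Iteration 4:
  c_4 = (1.498750 + 1.652500)/2 = 1.575625
  f(c_4) = f(1.575625) = 0.030277
  f(a) × f(c) < 0, new interval: [1.498750, 1.575625]

After 4 iteration(s), the approximation is c_4 = 1.575625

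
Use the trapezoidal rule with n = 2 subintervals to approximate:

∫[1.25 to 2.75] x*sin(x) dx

f(x) = x*sin(x)
a = 1.25, b = 2.75, n = 2
h = (b - a)/n = 0.750000

Trapezoidal rule: (h/2)[f(x₀) + 2f(x₁) + 2f(x₂) + ... + f(xₙ)]

x_0 = 1.2500, f(x_0) = 1.186231, coefficient = 1
x_1 = 2.0000, f(x_1) = 1.818595, coefficient = 2
x_2 = 2.7500, f(x_2) = 1.049568, coefficient = 1

I ≈ (0.750000/2) × 5.872988 = 2.202371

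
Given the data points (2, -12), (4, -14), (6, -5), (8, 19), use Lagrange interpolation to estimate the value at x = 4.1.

Lagrange interpolation formula:
P(x) = Σ yᵢ × Lᵢ(x)
where Lᵢ(x) = Π_{j≠i} (x - xⱼ)/(xᵢ - xⱼ)

L_0(4.1) = (4.1 - 4)/(2 - 4) × (4.1 - 6)/(2 - 6) × (4.1 - 8)/(2 - 8) = -0.015437
L_1(4.1) = (4.1 - 2)/(4 - 2) × (4.1 - 6)/(4 - 6) × (4.1 - 8)/(4 - 8) = 0.972563
L_2(4.1) = (4.1 - 2)/(6 - 2) × (4.1 - 4)/(6 - 4) × (4.1 - 8)/(6 - 8) = 0.051187
L_3(4.1) = (4.1 - 2)/(8 - 2) × (4.1 - 4)/(8 - 4) × (4.1 - 6)/(8 - 6) = -0.008312

P(4.1) = (-12)×L_0(4.1) + (-14)×L_1(4.1) + (-5)×L_2(4.1) + 19×L_3(4.1)
P(4.1) = -13.844500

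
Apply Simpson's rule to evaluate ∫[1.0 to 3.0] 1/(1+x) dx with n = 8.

f(x) = 1/(1+x)
a = 1.0, b = 3.0, n = 8
h = (b - a)/n = 0.250000

Simpson's rule: (h/3)[f(x₀) + 4f(x₁) + 2f(x₂) + ... + f(xₙ)]

x_0 = 1.0000, f(x_0) = 0.500000, coefficient = 1
x_1 = 1.2500, f(x_1) = 0.444444, coefficient = 4
x_2 = 1.5000, f(x_2) = 0.400000, coefficient = 2
x_3 = 1.7500, f(x_3) = 0.363636, coefficient = 4
x_4 = 2.0000, f(x_4) = 0.333333, coefficient = 2
x_5 = 2.2500, f(x_5) = 0.307692, coefficient = 4
x_6 = 2.5000, f(x_6) = 0.285714, coefficient = 2
x_7 = 2.7500, f(x_7) = 0.266667, coefficient = 4
x_8 = 3.0000, f(x_8) = 0.250000, coefficient = 1

I ≈ (0.250000/3) × 8.317854 = 0.693155
Exact value: 0.693147
Error: 0.000007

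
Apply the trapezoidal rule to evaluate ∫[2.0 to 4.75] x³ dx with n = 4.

f(x) = x³
a = 2.0, b = 4.75, n = 4
h = (b - a)/n = 0.687500

Trapezoidal rule: (h/2)[f(x₀) + 2f(x₁) + 2f(x₂) + ... + f(xₙ)]

x_0 = 2.0000, f(x_0) = 8.000000, coefficient = 1
x_1 = 2.6875, f(x_1) = 19.410889, coefficient = 2
x_2 = 3.3750, f(x_2) = 38.443359, coefficient = 2
x_3 = 4.0625, f(x_3) = 67.047119, coefficient = 2
x_4 = 4.7500, f(x_4) = 107.171875, coefficient = 1

I ≈ (0.687500/2) × 364.974609 = 125.460022
Exact value: 123.266602
Error: 2.193420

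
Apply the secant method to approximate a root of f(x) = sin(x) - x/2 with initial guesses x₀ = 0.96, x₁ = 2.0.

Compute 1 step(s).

f(x) = sin(x) - x/2
x₀ = 0.96, x₁ = 2.0

Secant formula: x_{n+1} = x_n - f(x_n)(x_n - x_{n-1})/(f(x_n) - f(x_{n-1}))

Iteration 1:
  f(0.960000) = 0.339192
  f(2.000000) = -0.090703
  x_2 = 2.000000 - (-0.090703)×(2.000000 - 0.960000)/(-0.090703 - 0.339192)
       = 1.780572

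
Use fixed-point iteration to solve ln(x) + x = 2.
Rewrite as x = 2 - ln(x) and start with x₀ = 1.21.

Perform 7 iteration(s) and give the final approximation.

Equation: ln(x) + x = 2
Fixed-point form: x = 2 - ln(x)
x₀ = 1.21

x_1 = g(1.210000) = 1.809380
x_2 = g(1.809380) = 1.407016
x_3 = g(1.407016) = 1.658529
x_4 = g(1.658529) = 1.494069
x_5 = g(1.494069) = 1.598497
x_6 = g(1.598497) = 1.530936
x_7 = g(1.530936) = 1.574120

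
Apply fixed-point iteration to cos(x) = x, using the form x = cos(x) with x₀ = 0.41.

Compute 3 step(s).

Equation: cos(x) = x
Fixed-point form: x = cos(x)
x₀ = 0.41

x_1 = g(0.410000) = 0.917121
x_2 = g(0.917121) = 0.608108
x_3 = g(0.608108) = 0.820730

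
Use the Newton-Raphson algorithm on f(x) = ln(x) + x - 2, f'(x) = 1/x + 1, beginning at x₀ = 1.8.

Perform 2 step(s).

f(x) = ln(x) + x - 2
f'(x) = 1/x + 1
x₀ = 1.8

Newton-Raphson formula: x_{n+1} = x_n - f(x_n)/f'(x_n)

Iteration 1:
  f(1.800000) = 0.387787
  f'(1.800000) = 1.555556
  x_1 = 1.800000 - 0.387787/1.555556 = 1.550709
Iteration 2:
  f(1.550709) = -0.010579
  f'(1.550709) = 1.644866
  x_2 = 1.550709 - (-0.010579)/1.644866 = 1.557140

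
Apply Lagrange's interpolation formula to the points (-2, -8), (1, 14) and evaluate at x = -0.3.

Lagrange interpolation formula:
P(x) = Σ yᵢ × Lᵢ(x)
where Lᵢ(x) = Π_{j≠i} (x - xⱼ)/(xᵢ - xⱼ)

L_0(-0.3) = (-0.3 - 1)/(-2 - 1) = 0.433333
L_1(-0.3) = (-0.3 - (-2))/(1 - (-2)) = 0.566667

P(-0.3) = (-8)×L_0(-0.3) + 14×L_1(-0.3)
P(-0.3) = 4.466667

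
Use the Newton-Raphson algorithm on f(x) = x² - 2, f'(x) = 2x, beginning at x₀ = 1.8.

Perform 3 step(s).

f(x) = x² - 2
f'(x) = 2x
x₀ = 1.8

Newton-Raphson formula: x_{n+1} = x_n - f(x_n)/f'(x_n)

Iteration 1:
  f(1.800000) = 1.240000
  f'(1.800000) = 3.600000
  x_1 = 1.800000 - 1.240000/3.600000 = 1.455556
Iteration 2:
  f(1.455556) = 0.118642
  f'(1.455556) = 2.911111
  x_2 = 1.455556 - 0.118642/2.911111 = 1.414801
Iteration 3:
  f(1.414801) = 0.001661
  f'(1.414801) = 2.829601
  x_3 = 1.414801 - 0.001661/2.829601 = 1.414214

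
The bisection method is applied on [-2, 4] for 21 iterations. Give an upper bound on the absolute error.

Bisection error bound: |error| ≤ (b-a)/2^n
|error| ≤ (4 - (-2))/2^21 = 6/2^21
|error| ≤ 0.0000028610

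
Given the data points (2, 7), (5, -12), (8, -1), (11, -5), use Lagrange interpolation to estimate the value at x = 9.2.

Lagrange interpolation formula:
P(x) = Σ yᵢ × Lᵢ(x)
where Lᵢ(x) = Π_{j≠i} (x - xⱼ)/(xᵢ - xⱼ)

L_0(9.2) = (9.2 - 5)/(2 - 5) × (9.2 - 8)/(2 - 8) × (9.2 - 11)/(2 - 11) = 0.056000
L_1(9.2) = (9.2 - 2)/(5 - 2) × (9.2 - 8)/(5 - 8) × (9.2 - 11)/(5 - 11) = -0.288000
L_2(9.2) = (9.2 - 2)/(8 - 2) × (9.2 - 5)/(8 - 5) × (9.2 - 11)/(8 - 11) = 1.008000
L_3(9.2) = (9.2 - 2)/(11 - 2) × (9.2 - 5)/(11 - 5) × (9.2 - 8)/(11 - 8) = 0.224000

P(9.2) = 7×L_0(9.2) + (-12)×L_1(9.2) + (-1)×L_2(9.2) + (-5)×L_3(9.2)
P(9.2) = 1.720000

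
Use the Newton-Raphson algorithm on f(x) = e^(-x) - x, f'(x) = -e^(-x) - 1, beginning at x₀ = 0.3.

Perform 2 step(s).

f(x) = e^(-x) - x
f'(x) = -e^(-x) - 1
x₀ = 0.3

Newton-Raphson formula: x_{n+1} = x_n - f(x_n)/f'(x_n)

Iteration 1:
  f(0.300000) = 0.440818
  f'(0.300000) = -1.740818
  x_1 = 0.300000 - 0.440818/(-1.740818) = 0.553225
Iteration 2:
  f(0.553225) = 0.021868
  f'(0.553225) = -1.575092
  x_2 = 0.553225 - 0.021868/(-1.575092) = 0.567108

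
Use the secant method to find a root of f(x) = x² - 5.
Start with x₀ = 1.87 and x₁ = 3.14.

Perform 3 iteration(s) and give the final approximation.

f(x) = x² - 5
x₀ = 1.87, x₁ = 3.14

Secant formula: x_{n+1} = x_n - f(x_n)(x_n - x_{n-1})/(f(x_n) - f(x_{n-1}))

Iteration 1:
  f(1.870000) = -1.503100
  f(3.140000) = 4.859600
  x_2 = 3.140000 - 4.859600×(3.140000 - 1.870000)/(4.859600 - (-1.503100))
       = 2.170020
Iteration 2:
  f(3.140000) = 4.859600
  f(2.170020) = -0.291013
  x_3 = 2.170020 - (-0.291013)×(2.170020 - 3.140000)/(-0.291013 - 4.859600)
       = 2.224825
Iteration 3:
  f(2.170020) = -0.291013
  f(2.224825) = -0.050156
  x_4 = 2.224825 - (-0.050156)×(2.224825 - 2.170020)/(-0.050156 - (-0.291013))
       = 2.236237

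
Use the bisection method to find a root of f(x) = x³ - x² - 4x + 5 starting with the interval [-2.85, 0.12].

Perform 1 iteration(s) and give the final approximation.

f(x) = x³ - x² - 4x + 5
Initial interval: [-2.85, 0.12]

Iteration 1:
  c_1 = (-2.850000 + 0.120000)/2 = -1.365000
  f(c_1) = f(-1.365000) = 6.053473
  f(a) × f(c) < 0, new interval: [-2.850000, -1.365000]

After 1 iteration(s), the approximation is c_1 = -1.365000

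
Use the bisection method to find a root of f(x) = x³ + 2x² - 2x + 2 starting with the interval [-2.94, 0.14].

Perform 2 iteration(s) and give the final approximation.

f(x) = x³ + 2x² - 2x + 2
Initial interval: [-2.94, 0.14]

Iteration 1:
  c_1 = (-2.940000 + 0.140000)/2 = -1.400000
  f(c_1) = f(-1.400000) = 5.976000
  f(a) × f(c) < 0, new interval: [-2.940000, -1.400000]
Iteration 2:
  c_2 = (-2.940000 + (-1.400000))/2 = -2.170000
  f(c_2) = f(-2.170000) = 5.539487
  f(a) × f(c) < 0, new interval: [-2.940000, -2.170000]

After 2 iteration(s), the approximation is c_2 = -2.170000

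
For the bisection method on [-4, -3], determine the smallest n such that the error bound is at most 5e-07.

We need (b-a)/2^n ≤ 5e-07
(-3 - (-4))/2^n ≤ 5e-07
1/2^n ≤ 5e-07
2^n ≥ 2000000
n ≥ log₂(2000000) = 20.93
n ≥ 21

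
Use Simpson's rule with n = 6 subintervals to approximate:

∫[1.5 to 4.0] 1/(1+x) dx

f(x) = 1/(1+x)
a = 1.5, b = 4.0, n = 6
h = (b - a)/n = 0.416667

Simpson's rule: (h/3)[f(x₀) + 4f(x₁) + 2f(x₂) + ... + f(xₙ)]

x_0 = 1.5000, f(x_0) = 0.400000, coefficient = 1
x_1 = 1.9167, f(x_1) = 0.342857, coefficient = 4
x_2 = 2.3333, f(x_2) = 0.300000, coefficient = 2
x_3 = 2.7500, f(x_3) = 0.266667, coefficient = 4
x_4 = 3.1667, f(x_4) = 0.240000, coefficient = 2
x_5 = 3.5833, f(x_5) = 0.218182, coefficient = 4
x_6 = 4.0000, f(x_6) = 0.200000, coefficient = 1

I ≈ (0.416667/3) × 4.990823 = 0.693170
Exact value: 0.693147
Error: 0.000023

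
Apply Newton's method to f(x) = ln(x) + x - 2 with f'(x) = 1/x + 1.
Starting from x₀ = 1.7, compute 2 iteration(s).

f(x) = ln(x) + x - 2
f'(x) = 1/x + 1
x₀ = 1.7

Newton-Raphson formula: x_{n+1} = x_n - f(x_n)/f'(x_n)

Iteration 1:
  f(1.700000) = 0.230628
  f'(1.700000) = 1.588235
  x_1 = 1.700000 - 0.230628/1.588235 = 1.554790
Iteration 2:
  f(1.554790) = -0.003870
  f'(1.554790) = 1.643174
  x_2 = 1.554790 - (-0.003870)/1.643174 = 1.557145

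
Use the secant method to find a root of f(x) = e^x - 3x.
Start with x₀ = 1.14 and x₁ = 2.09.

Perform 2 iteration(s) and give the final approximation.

f(x) = e^x - 3x
x₀ = 1.14, x₁ = 2.09

Secant formula: x_{n+1} = x_n - f(x_n)(x_n - x_{n-1})/(f(x_n) - f(x_{n-1}))

Iteration 1:
  f(1.140000) = -0.293232
  f(2.090000) = 1.814915
  x_2 = 2.090000 - 1.814915×(2.090000 - 1.140000)/(1.814915 - (-0.293232))
       = 1.272140
Iteration 2:
  f(2.090000) = 1.814915
  f(1.272140) = -0.247939
  x_3 = 1.272140 - (-0.247939)×(1.272140 - 2.090000)/(-0.247939 - 1.814915)
       = 1.370440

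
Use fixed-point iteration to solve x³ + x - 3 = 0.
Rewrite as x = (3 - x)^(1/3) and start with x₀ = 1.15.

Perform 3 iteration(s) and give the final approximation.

Equation: x³ + x - 3 = 0
Fixed-point form: x = (3 - x)^(1/3)
x₀ = 1.15

x_1 = g(1.150000) = 1.227601
x_2 = g(1.227601) = 1.210191
x_3 = g(1.210191) = 1.214140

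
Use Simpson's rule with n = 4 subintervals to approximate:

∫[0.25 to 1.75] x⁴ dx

f(x) = x⁴
a = 0.25, b = 1.75, n = 4
h = (b - a)/n = 0.375000

Simpson's rule: (h/3)[f(x₀) + 4f(x₁) + 2f(x₂) + ... + f(xₙ)]

x_0 = 0.2500, f(x_0) = 0.003906, coefficient = 1
x_1 = 0.6250, f(x_1) = 0.152588, coefficient = 4
x_2 = 1.0000, f(x_2) = 1.000000, coefficient = 2
x_3 = 1.3750, f(x_3) = 3.574463, coefficient = 4
x_4 = 1.7500, f(x_4) = 9.378906, coefficient = 1

I ≈ (0.375000/3) × 26.291016 = 3.286377
Exact value: 3.282422
Error: 0.003955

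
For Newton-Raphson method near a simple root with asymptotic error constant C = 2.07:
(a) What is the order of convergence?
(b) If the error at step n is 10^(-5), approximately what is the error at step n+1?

(a) Newton-Raphson has quadratic (order 2) convergence near simple roots.
    This means |e_{n+1}| ≈ C|e_n|².

(b) With |e_n| = 10^(-5) and C = 2.07:
    |e_{n+1}| ≈ 2.07 × (10^(-5))² = 2.07 × 10^(-10)

(a) 2 (quadratic); (b) |e_{n+1}| ≈ 2.070e-10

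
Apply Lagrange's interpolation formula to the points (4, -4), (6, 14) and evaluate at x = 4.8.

Lagrange interpolation formula:
P(x) = Σ yᵢ × Lᵢ(x)
where Lᵢ(x) = Π_{j≠i} (x - xⱼ)/(xᵢ - xⱼ)

L_0(4.8) = (4.8 - 6)/(4 - 6) = 0.600000
L_1(4.8) = (4.8 - 4)/(6 - 4) = 0.400000

P(4.8) = (-4)×L_0(4.8) + 14×L_1(4.8)
P(4.8) = 3.200000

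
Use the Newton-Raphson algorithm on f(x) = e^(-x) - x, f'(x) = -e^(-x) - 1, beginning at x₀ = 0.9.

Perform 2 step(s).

f(x) = e^(-x) - x
f'(x) = -e^(-x) - 1
x₀ = 0.9

Newton-Raphson formula: x_{n+1} = x_n - f(x_n)/f'(x_n)

Iteration 1:
  f(0.900000) = -0.493430
  f'(0.900000) = -1.406570
  x_1 = 0.900000 - (-0.493430)/(-1.406570) = 0.549196
Iteration 2:
  f(0.549196) = 0.028218
  f'(0.549196) = -1.577414
  x_2 = 0.549196 - 0.028218/(-1.577414) = 0.567085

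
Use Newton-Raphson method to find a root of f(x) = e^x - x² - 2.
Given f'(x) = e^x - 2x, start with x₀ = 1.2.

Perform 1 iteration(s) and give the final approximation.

f(x) = e^x - x² - 2
f'(x) = e^x - 2x
x₀ = 1.2

Newton-Raphson formula: x_{n+1} = x_n - f(x_n)/f'(x_n)

Iteration 1:
  f(1.200000) = -0.119883
  f'(1.200000) = 0.920117
  x_1 = 1.200000 - (-0.119883)/0.920117 = 1.330291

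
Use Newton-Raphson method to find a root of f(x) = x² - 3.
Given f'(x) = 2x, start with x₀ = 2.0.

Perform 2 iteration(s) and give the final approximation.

f(x) = x² - 3
f'(x) = 2x
x₀ = 2.0

Newton-Raphson formula: x_{n+1} = x_n - f(x_n)/f'(x_n)

Iteration 1:
  f(2.000000) = 1.000000
  f'(2.000000) = 4.000000
  x_1 = 2.000000 - 1.000000/4.000000 = 1.750000
Iteration 2:
  f(1.750000) = 0.062500
  f'(1.750000) = 3.500000
  x_2 = 1.750000 - 0.062500/3.500000 = 1.732143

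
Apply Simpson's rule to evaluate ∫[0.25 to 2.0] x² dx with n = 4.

f(x) = x²
a = 0.25, b = 2.0, n = 4
h = (b - a)/n = 0.437500

Simpson's rule: (h/3)[f(x₀) + 4f(x₁) + 2f(x₂) + ... + f(xₙ)]

x_0 = 0.2500, f(x_0) = 0.062500, coefficient = 1
x_1 = 0.6875, f(x_1) = 0.472656, coefficient = 4
x_2 = 1.1250, f(x_2) = 1.265625, coefficient = 2
x_3 = 1.5625, f(x_3) = 2.441406, coefficient = 4
x_4 = 2.0000, f(x_4) = 4.000000, coefficient = 1

I ≈ (0.437500/3) × 18.250000 = 2.661458
Exact value: 2.661458
Error: 0.000000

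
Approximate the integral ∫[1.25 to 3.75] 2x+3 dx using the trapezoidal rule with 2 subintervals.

f(x) = 2x+3
a = 1.25, b = 3.75, n = 2
h = (b - a)/n = 1.250000

Trapezoidal rule: (h/2)[f(x₀) + 2f(x₁) + 2f(x₂) + ... + f(xₙ)]

x_0 = 1.2500, f(x_0) = 5.500000, coefficient = 1
x_1 = 2.5000, f(x_1) = 8.000000, coefficient = 2
x_2 = 3.7500, f(x_2) = 10.500000, coefficient = 1

I ≈ (1.250000/2) × 32.000000 = 20.000000
Exact value: 20.000000
Error: 0.000000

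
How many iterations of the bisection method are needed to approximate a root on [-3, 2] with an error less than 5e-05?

We need (b-a)/2^n ≤ 5e-05
(2 - (-3))/2^n ≤ 5e-05
5/2^n ≤ 5e-05
2^n ≥ 100000
n ≥ log₂(100000) = 16.61
n ≥ 17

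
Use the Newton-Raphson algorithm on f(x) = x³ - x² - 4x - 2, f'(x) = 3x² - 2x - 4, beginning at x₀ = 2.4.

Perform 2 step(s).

f(x) = x³ - x² - 4x - 2
f'(x) = 3x² - 2x - 4
x₀ = 2.4

Newton-Raphson formula: x_{n+1} = x_n - f(x_n)/f'(x_n)

Iteration 1:
  f(2.400000) = -3.536000
  f'(2.400000) = 8.480000
  x_1 = 2.400000 - (-3.536000)/8.480000 = 2.816981
Iteration 2:
  f(2.816981) = 1.150516
  f'(2.816981) = 14.172186
  x_2 = 2.816981 - 1.150516/14.172186 = 2.735800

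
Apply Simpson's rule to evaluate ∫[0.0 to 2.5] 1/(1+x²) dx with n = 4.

f(x) = 1/(1+x²)
a = 0.0, b = 2.5, n = 4
h = (b - a)/n = 0.625000

Simpson's rule: (h/3)[f(x₀) + 4f(x₁) + 2f(x₂) + ... + f(xₙ)]

x_0 = 0.0000, f(x_0) = 1.000000, coefficient = 1
x_1 = 0.6250, f(x_1) = 0.719101, coefficient = 4
x_2 = 1.2500, f(x_2) = 0.390244, coefficient = 2
x_3 = 1.8750, f(x_3) = 0.221453, coefficient = 4
x_4 = 2.5000, f(x_4) = 0.137931, coefficient = 1

I ≈ (0.625000/3) × 5.680636 = 1.183466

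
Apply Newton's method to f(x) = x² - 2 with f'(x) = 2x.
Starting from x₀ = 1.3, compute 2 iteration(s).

f(x) = x² - 2
f'(x) = 2x
x₀ = 1.3

Newton-Raphson formula: x_{n+1} = x_n - f(x_n)/f'(x_n)

Iteration 1:
  f(1.300000) = -0.310000
  f'(1.300000) = 2.600000
  x_1 = 1.300000 - (-0.310000)/2.600000 = 1.419231
Iteration 2:
  f(1.419231) = 0.014216
  f'(1.419231) = 2.838462
  x_2 = 1.419231 - 0.014216/2.838462 = 1.414222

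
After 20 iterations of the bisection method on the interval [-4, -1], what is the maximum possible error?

Bisection error bound: |error| ≤ (b-a)/2^n
|error| ≤ (-1 - (-4))/2^20 = 3/2^20
|error| ≤ 0.0000028610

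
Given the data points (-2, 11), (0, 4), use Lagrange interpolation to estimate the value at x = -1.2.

Lagrange interpolation formula:
P(x) = Σ yᵢ × Lᵢ(x)
where Lᵢ(x) = Π_{j≠i} (x - xⱼ)/(xᵢ - xⱼ)

L_0(-1.2) = (-1.2 - 0)/(-2 - 0) = 0.600000
L_1(-1.2) = (-1.2 - (-2))/(0 - (-2)) = 0.400000

P(-1.2) = 11×L_0(-1.2) + 4×L_1(-1.2)
P(-1.2) = 8.200000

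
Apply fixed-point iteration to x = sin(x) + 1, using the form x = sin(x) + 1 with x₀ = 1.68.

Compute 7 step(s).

Equation: x = sin(x) + 1
Fixed-point form: x = sin(x) + 1
x₀ = 1.68

x_1 = g(1.680000) = 1.994043
x_2 = g(1.994043) = 1.911760
x_3 = g(1.911760) = 1.942433
x_4 = g(1.942433) = 1.931734
x_5 = g(1.931734) = 1.935566
x_6 = g(1.935566) = 1.934206
x_7 = g(1.934206) = 1.934690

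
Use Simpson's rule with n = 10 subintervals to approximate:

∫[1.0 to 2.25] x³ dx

f(x) = x³
a = 1.0, b = 2.25, n = 10
h = (b - a)/n = 0.125000

Simpson's rule: (h/3)[f(x₀) + 4f(x₁) + 2f(x₂) + ... + f(xₙ)]

x_0 = 1.0000, f(x_0) = 1.000000, coefficient = 1
x_1 = 1.1250, f(x_1) = 1.423828, coefficient = 4
x_2 = 1.2500, f(x_2) = 1.953125, coefficient = 2
x_3 = 1.3750, f(x_3) = 2.599609, coefficient = 4
x_4 = 1.5000, f(x_4) = 3.375000, coefficient = 2
x_5 = 1.6250, f(x_5) = 4.291016, coefficient = 4
x_6 = 1.7500, f(x_6) = 5.359375, coefficient = 2
x_7 = 1.8750, f(x_7) = 6.591797, coefficient = 4
x_8 = 2.0000, f(x_8) = 8.000000, coefficient = 2
x_9 = 2.1250, f(x_9) = 9.595703, coefficient = 4
x_10 = 2.2500, f(x_10) = 11.390625, coefficient = 1

I ≈ (0.125000/3) × 147.773438 = 6.157227
Exact value: 6.157227
Error: 0.000000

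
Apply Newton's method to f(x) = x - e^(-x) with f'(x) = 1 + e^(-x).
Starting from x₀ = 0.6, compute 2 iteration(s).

f(x) = x - e^(-x)
f'(x) = 1 + e^(-x)
x₀ = 0.6

Newton-Raphson formula: x_{n+1} = x_n - f(x_n)/f'(x_n)

Iteration 1:
  f(0.600000) = 0.051188
  f'(0.600000) = 1.548812
  x_1 = 0.600000 - 0.051188/1.548812 = 0.566950
Iteration 2:
  f(0.566950) = -0.000303
  f'(0.566950) = 1.567253
  x_2 = 0.566950 - (-0.000303)/1.567253 = 0.567143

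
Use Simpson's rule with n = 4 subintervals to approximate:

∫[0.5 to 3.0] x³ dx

f(x) = x³
a = 0.5, b = 3.0, n = 4
h = (b - a)/n = 0.625000

Simpson's rule: (h/3)[f(x₀) + 4f(x₁) + 2f(x₂) + ... + f(xₙ)]

x_0 = 0.5000, f(x_0) = 0.125000, coefficient = 1
x_1 = 1.1250, f(x_1) = 1.423828, coefficient = 4
x_2 = 1.7500, f(x_2) = 5.359375, coefficient = 2
x_3 = 2.3750, f(x_3) = 13.396484, coefficient = 4
x_4 = 3.0000, f(x_4) = 27.000000, coefficient = 1

I ≈ (0.625000/3) × 97.125000 = 20.234375
Exact value: 20.234375
Error: 0.000000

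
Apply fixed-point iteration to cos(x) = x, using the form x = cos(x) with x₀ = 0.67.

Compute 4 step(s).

Equation: cos(x) = x
Fixed-point form: x = cos(x)
x₀ = 0.67

x_1 = g(0.670000) = 0.783822
x_2 = g(0.783822) = 0.708221
x_3 = g(0.708221) = 0.759521
x_4 = g(0.759521) = 0.725166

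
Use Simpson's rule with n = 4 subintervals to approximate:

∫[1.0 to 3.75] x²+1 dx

f(x) = x²+1
a = 1.0, b = 3.75, n = 4
h = (b - a)/n = 0.687500

Simpson's rule: (h/3)[f(x₀) + 4f(x₁) + 2f(x₂) + ... + f(xₙ)]

x_0 = 1.0000, f(x_0) = 2.000000, coefficient = 1
x_1 = 1.6875, f(x_1) = 3.847656, coefficient = 4
x_2 = 2.3750, f(x_2) = 6.640625, coefficient = 2
x_3 = 3.0625, f(x_3) = 10.378906, coefficient = 4
x_4 = 3.7500, f(x_4) = 15.062500, coefficient = 1

I ≈ (0.687500/3) × 87.250000 = 19.994792
Exact value: 19.994792
Error: 0.000000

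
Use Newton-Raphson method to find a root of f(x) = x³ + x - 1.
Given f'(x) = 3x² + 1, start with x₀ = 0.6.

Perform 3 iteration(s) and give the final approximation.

f(x) = x³ + x - 1
f'(x) = 3x² + 1
x₀ = 0.6

Newton-Raphson formula: x_{n+1} = x_n - f(x_n)/f'(x_n)

Iteration 1:
  f(0.600000) = -0.184000
  f'(0.600000) = 2.080000
  x_1 = 0.600000 - (-0.184000)/2.080000 = 0.688462
Iteration 2:
  f(0.688462) = 0.014778
  f'(0.688462) = 2.421938
  x_2 = 0.688462 - 0.014778/2.421938 = 0.682360
Iteration 3:
  f(0.682360) = 0.000077
  f'(0.682360) = 2.396845
  x_3 = 0.682360 - 0.000077/2.396845 = 0.682328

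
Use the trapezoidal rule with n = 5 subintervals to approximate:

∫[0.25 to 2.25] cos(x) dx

f(x) = cos(x)
a = 0.25, b = 2.25, n = 5
h = (b - a)/n = 0.400000

Trapezoidal rule: (h/2)[f(x₀) + 2f(x₁) + 2f(x₂) + ... + f(xₙ)]

x_0 = 0.2500, f(x_0) = 0.968912, coefficient = 1
x_1 = 0.6500, f(x_1) = 0.796084, coefficient = 2
x_2 = 1.0500, f(x_2) = 0.497571, coefficient = 2
x_3 = 1.4500, f(x_3) = 0.120503, coefficient = 2
x_4 = 1.8500, f(x_4) = -0.275590, coefficient = 2
x_5 = 2.2500, f(x_5) = -0.628174, coefficient = 1

I ≈ (0.400000/2) × 2.617874 = 0.523575
Exact value: 0.530669
Error: 0.007095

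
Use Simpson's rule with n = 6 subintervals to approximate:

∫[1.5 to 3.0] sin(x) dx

f(x) = sin(x)
a = 1.5, b = 3.0, n = 6
h = (b - a)/n = 0.250000

Simpson's rule: (h/3)[f(x₀) + 4f(x₁) + 2f(x₂) + ... + f(xₙ)]

x_0 = 1.5000, f(x_0) = 0.997495, coefficient = 1
x_1 = 1.7500, f(x_1) = 0.983986, coefficient = 4
x_2 = 2.0000, f(x_2) = 0.909297, coefficient = 2
x_3 = 2.2500, f(x_3) = 0.778073, coefficient = 4
x_4 = 2.5000, f(x_4) = 0.598472, coefficient = 2
x_5 = 2.7500, f(x_5) = 0.381661, coefficient = 4
x_6 = 3.0000, f(x_6) = 0.141120, coefficient = 1

I ≈ (0.250000/3) × 12.729035 = 1.060753
Exact value: 1.060730
Error: 0.000023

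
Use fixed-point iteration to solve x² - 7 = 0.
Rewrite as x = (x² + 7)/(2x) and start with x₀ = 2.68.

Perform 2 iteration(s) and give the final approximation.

Equation: x² - 7 = 0
Fixed-point form: x = (x² + 7)/(2x)
x₀ = 2.68

x_1 = g(2.680000) = 2.645970
x_2 = g(2.645970) = 2.645751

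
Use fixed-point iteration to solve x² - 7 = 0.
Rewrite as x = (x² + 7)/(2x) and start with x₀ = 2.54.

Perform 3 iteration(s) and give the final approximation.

Equation: x² - 7 = 0
Fixed-point form: x = (x² + 7)/(2x)
x₀ = 2.54

x_1 = g(2.540000) = 2.647953
x_2 = g(2.647953) = 2.645752
x_3 = g(2.645752) = 2.645751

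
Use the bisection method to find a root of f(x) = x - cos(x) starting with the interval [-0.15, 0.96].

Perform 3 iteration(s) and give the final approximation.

f(x) = x - cos(x)
Initial interval: [-0.15, 0.96]

Iteration 1:
  c_1 = (-0.150000 + 0.960000)/2 = 0.405000
  f(c_1) = f(0.405000) = -0.514102
  f(a) × f(c) ≥ 0, new interval: [0.405000, 0.960000]
Iteration 2:
  c_2 = (0.405000 + 0.960000)/2 = 0.682500
  f(c_2) = f(0.682500) = -0.093498
  f(a) × f(c) ≥ 0, new interval: [0.682500, 0.960000]
Iteration 3:
  c_3 = (0.682500 + 0.960000)/2 = 0.821250
  f(c_3) = f(0.821250) = 0.139943
  f(a) × f(c) < 0, new interval: [0.682500, 0.821250]

After 3 iteration(s), the approximation is c_3 = 0.821250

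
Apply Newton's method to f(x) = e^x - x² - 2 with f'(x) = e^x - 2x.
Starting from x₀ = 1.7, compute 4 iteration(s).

f(x) = e^x - x² - 2
f'(x) = e^x - 2x
x₀ = 1.7

Newton-Raphson formula: x_{n+1} = x_n - f(x_n)/f'(x_n)

Iteration 1:
  f(1.700000) = 0.583947
  f'(1.700000) = 2.073947
  x_1 = 1.700000 - 0.583947/2.073947 = 1.418437
Iteration 2:
  f(1.418437) = 0.118695
  f'(1.418437) = 1.293785
  x_2 = 1.418437 - 0.118695/1.293785 = 1.326694
Iteration 3:
  f(1.326694) = 0.008447
  f'(1.326694) = 1.115176
  x_3 = 1.326694 - 0.008447/1.115176 = 1.319119
Iteration 4:
  f(1.319119) = 0.000050
  f'(1.319119) = 1.101888
  x_4 = 1.319119 - 0.000050/1.101888 = 1.319074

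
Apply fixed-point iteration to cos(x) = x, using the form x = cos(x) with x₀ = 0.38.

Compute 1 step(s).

Equation: cos(x) = x
Fixed-point form: x = cos(x)
x₀ = 0.38

x_1 = g(0.380000) = 0.928665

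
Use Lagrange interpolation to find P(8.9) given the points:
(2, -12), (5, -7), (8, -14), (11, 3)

Lagrange interpolation formula:
P(x) = Σ yᵢ × Lᵢ(x)
where Lᵢ(x) = Π_{j≠i} (x - xⱼ)/(xᵢ - xⱼ)

L_0(8.9) = (8.9 - 5)/(2 - 5) × (8.9 - 8)/(2 - 8) × (8.9 - 11)/(2 - 11) = 0.045500
L_1(8.9) = (8.9 - 2)/(5 - 2) × (8.9 - 8)/(5 - 8) × (8.9 - 11)/(5 - 11) = -0.241500
L_2(8.9) = (8.9 - 2)/(8 - 2) × (8.9 - 5)/(8 - 5) × (8.9 - 11)/(8 - 11) = 1.046500
L_3(8.9) = (8.9 - 2)/(11 - 2) × (8.9 - 5)/(11 - 5) × (8.9 - 8)/(11 - 8) = 0.149500

P(8.9) = (-12)×L_0(8.9) + (-7)×L_1(8.9) + (-14)×L_2(8.9) + 3×L_3(8.9)
P(8.9) = -13.058000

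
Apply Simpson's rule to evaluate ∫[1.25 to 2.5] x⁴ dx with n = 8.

f(x) = x⁴
a = 1.25, b = 2.5, n = 8
h = (b - a)/n = 0.156250

Simpson's rule: (h/3)[f(x₀) + 4f(x₁) + 2f(x₂) + ... + f(xₙ)]

x_0 = 1.2500, f(x_0) = 2.441406, coefficient = 1
x_1 = 1.4062, f(x_1) = 3.910661, coefficient = 4
x_2 = 1.5625, f(x_2) = 5.960464, coefficient = 2
x_3 = 1.7188, f(x_3) = 8.726716, coefficient = 4
x_4 = 1.8750, f(x_4) = 12.359619, coefficient = 2
x_5 = 2.0312, f(x_5) = 17.023683, coefficient = 4
x_6 = 2.1875, f(x_6) = 22.897720, coefficient = 2
x_7 = 2.3438, f(x_7) = 30.174851, coefficient = 4
x_8 = 2.5000, f(x_8) = 39.062500, coefficient = 1

I ≈ (0.156250/3) × 363.283157 = 18.920998
Exact value: 18.920898
Error: 0.000099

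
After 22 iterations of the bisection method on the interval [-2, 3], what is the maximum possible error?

Bisection error bound: |error| ≤ (b-a)/2^n
|error| ≤ (3 - (-2))/2^22 = 5/2^22
|error| ≤ 0.0000011921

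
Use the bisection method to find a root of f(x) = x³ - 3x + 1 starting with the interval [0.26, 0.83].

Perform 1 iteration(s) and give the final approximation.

f(x) = x³ - 3x + 1
Initial interval: [0.26, 0.83]

Iteration 1:
  c_1 = (0.260000 + 0.830000)/2 = 0.545000
  f(c_1) = f(0.545000) = -0.473121
  f(a) × f(c) < 0, new interval: [0.260000, 0.545000]

After 1 iteration(s), the approximation is c_1 = 0.545000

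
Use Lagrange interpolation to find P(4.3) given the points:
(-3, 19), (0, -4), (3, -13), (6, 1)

Lagrange interpolation formula:
P(x) = Σ yᵢ × Lᵢ(x)
where Lᵢ(x) = Π_{j≠i} (x - xⱼ)/(xᵢ - xⱼ)

L_0(4.3) = (4.3 - 0)/(-3 - 0) × (4.3 - 3)/(-3 - 3) × (4.3 - 6)/(-3 - 6) = 0.058660
L_1(4.3) = (4.3 - (-3))/(0 - (-3)) × (4.3 - 3)/(0 - 3) × (4.3 - 6)/(0 - 6) = -0.298759
L_2(4.3) = (4.3 - (-3))/(3 - (-3)) × (4.3 - 0)/(3 - 0) × (4.3 - 6)/(3 - 6) = 0.988204
L_3(4.3) = (4.3 - (-3))/(6 - (-3)) × (4.3 - 0)/(6 - 0) × (4.3 - 3)/(6 - 3) = 0.251895

P(4.3) = 19×L_0(4.3) + (-4)×L_1(4.3) + (-13)×L_2(4.3) + 1×L_3(4.3)
P(4.3) = -10.285167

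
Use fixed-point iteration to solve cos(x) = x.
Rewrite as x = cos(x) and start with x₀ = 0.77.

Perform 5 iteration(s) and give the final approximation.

Equation: cos(x) = x
Fixed-point form: x = cos(x)
x₀ = 0.77

x_1 = g(0.770000) = 0.717911
x_2 = g(0.717911) = 0.753182
x_3 = g(0.753182) = 0.729516
x_4 = g(0.729516) = 0.745497
x_5 = g(0.745497) = 0.734751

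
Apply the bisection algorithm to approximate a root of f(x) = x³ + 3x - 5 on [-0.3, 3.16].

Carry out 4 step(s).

f(x) = x³ + 3x - 5
Initial interval: [-0.3, 3.16]

Iteration 1:
  c_1 = (-0.300000 + 3.160000)/2 = 1.430000
  f(c_1) = f(1.430000) = 2.214207
  f(a) × f(c) < 0, new interval: [-0.300000, 1.430000]
Iteration 2:
  c_2 = (-0.300000 + 1.430000)/2 = 0.565000
  f(c_2) = f(0.565000) = -3.124638
  f(a) × f(c) ≥ 0, new interval: [0.565000, 1.430000]
Iteration 3:
  c_3 = (0.565000 + 1.430000)/2 = 0.997500
  f(c_3) = f(0.997500) = -1.014981
  f(a) × f(c) ≥ 0, new interval: [0.997500, 1.430000]
Iteration 4:
  c_4 = (0.997500 + 1.430000)/2 = 1.213750
  f(c_4) = f(1.213750) = 0.429333
  f(a) × f(c) < 0, new interval: [0.997500, 1.213750]

After 4 iteration(s), the approximation is c_4 = 1.213750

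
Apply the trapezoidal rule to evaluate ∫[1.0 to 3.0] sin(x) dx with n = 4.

f(x) = sin(x)
a = 1.0, b = 3.0, n = 4
h = (b - a)/n = 0.500000

Trapezoidal rule: (h/2)[f(x₀) + 2f(x₁) + 2f(x₂) + ... + f(xₙ)]

x_0 = 1.0000, f(x_0) = 0.841471, coefficient = 1
x_1 = 1.5000, f(x_1) = 0.997495, coefficient = 2
x_2 = 2.0000, f(x_2) = 0.909297, coefficient = 2
x_3 = 2.5000, f(x_3) = 0.598472, coefficient = 2
x_4 = 3.0000, f(x_4) = 0.141120, coefficient = 1

I ≈ (0.500000/2) × 5.993120 = 1.498280
Exact value: 1.530295
Error: 0.032015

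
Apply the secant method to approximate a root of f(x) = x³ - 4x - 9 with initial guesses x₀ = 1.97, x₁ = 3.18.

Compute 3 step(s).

f(x) = x³ - 4x - 9
x₀ = 1.97, x₁ = 3.18

Secant formula: x_{n+1} = x_n - f(x_n)(x_n - x_{n-1})/(f(x_n) - f(x_{n-1}))

Iteration 1:
  f(1.970000) = -9.234627
  f(3.180000) = 10.437432
  x_2 = 3.180000 - 10.437432×(3.180000 - 1.970000)/(10.437432 - (-9.234627))
       = 2.538009
Iteration 2:
  f(3.180000) = 10.437432
  f(2.538009) = -2.803483
  x_3 = 2.538009 - (-2.803483)×(2.538009 - 3.180000)/(-2.803483 - 10.437432)
       = 2.673937
Iteration 3:
  f(2.538009) = -2.803483
  f(2.673937) = -0.577267
  x_4 = 2.673937 - (-0.577267)×(2.673937 - 2.538009)/(-0.577267 - (-2.803483))
       = 2.709183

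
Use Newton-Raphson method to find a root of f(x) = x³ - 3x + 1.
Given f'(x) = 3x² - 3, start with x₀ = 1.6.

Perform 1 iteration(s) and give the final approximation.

f(x) = x³ - 3x + 1
f'(x) = 3x² - 3
x₀ = 1.6

Newton-Raphson formula: x_{n+1} = x_n - f(x_n)/f'(x_n)

Iteration 1:
  f(1.600000) = 0.296000
  f'(1.600000) = 4.680000
  x_1 = 1.600000 - 0.296000/4.680000 = 1.536752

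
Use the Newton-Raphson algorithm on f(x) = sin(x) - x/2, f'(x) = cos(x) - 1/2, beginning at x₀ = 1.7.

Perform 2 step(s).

f(x) = sin(x) - x/2
f'(x) = cos(x) - 1/2
x₀ = 1.7

Newton-Raphson formula: x_{n+1} = x_n - f(x_n)/f'(x_n)

Iteration 1:
  f(1.700000) = 0.141665
  f'(1.700000) = -0.628844
  x_1 = 1.700000 - 0.141665/(-0.628844) = 1.925278
Iteration 2:
  f(1.925278) = -0.024812
  f'(1.925278) = -0.847104
  x_2 = 1.925278 - (-0.024812)/(-0.847104) = 1.895987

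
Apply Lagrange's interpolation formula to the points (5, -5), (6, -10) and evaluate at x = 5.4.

Lagrange interpolation formula:
P(x) = Σ yᵢ × Lᵢ(x)
where Lᵢ(x) = Π_{j≠i} (x - xⱼ)/(xᵢ - xⱼ)

L_0(5.4) = (5.4 - 6)/(5 - 6) = 0.600000
L_1(5.4) = (5.4 - 5)/(6 - 5) = 0.400000

P(5.4) = (-5)×L_0(5.4) + (-10)×L_1(5.4)
P(5.4) = -7.000000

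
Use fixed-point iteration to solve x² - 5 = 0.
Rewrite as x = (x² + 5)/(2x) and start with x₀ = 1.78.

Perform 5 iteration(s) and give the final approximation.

Equation: x² - 5 = 0
Fixed-point form: x = (x² + 5)/(2x)
x₀ = 1.78

x_1 = g(1.780000) = 2.294494
x_2 = g(2.294494) = 2.236812
x_3 = g(2.236812) = 2.236068
x_4 = g(2.236068) = 2.236068
x_5 = g(2.236068) = 2.236068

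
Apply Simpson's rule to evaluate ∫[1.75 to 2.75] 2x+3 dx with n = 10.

f(x) = 2x+3
a = 1.75, b = 2.75, n = 10
h = (b - a)/n = 0.100000

Simpson's rule: (h/3)[f(x₀) + 4f(x₁) + 2f(x₂) + ... + f(xₙ)]

x_0 = 1.7500, f(x_0) = 6.500000, coefficient = 1
x_1 = 1.8500, f(x_1) = 6.700000, coefficient = 4
x_2 = 1.9500, f(x_2) = 6.900000, coefficient = 2
x_3 = 2.0500, f(x_3) = 7.100000, coefficient = 4
x_4 = 2.1500, f(x_4) = 7.300000, coefficient = 2
x_5 = 2.2500, f(x_5) = 7.500000, coefficient = 4
x_6 = 2.3500, f(x_6) = 7.700000, coefficient = 2
x_7 = 2.4500, f(x_7) = 7.900000, coefficient = 4
x_8 = 2.5500, f(x_8) = 8.100000, coefficient = 2
x_9 = 2.6500, f(x_9) = 8.300000, coefficient = 4
x_10 = 2.7500, f(x_10) = 8.500000, coefficient = 1

I ≈ (0.100000/3) × 225.000000 = 7.500000
Exact value: 7.500000
Error: 0.000000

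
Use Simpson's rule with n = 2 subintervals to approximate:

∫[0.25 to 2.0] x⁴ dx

f(x) = x⁴
a = 0.25, b = 2.0, n = 2
h = (b - a)/n = 0.875000

Simpson's rule: (h/3)[f(x₀) + 4f(x₁) + 2f(x₂) + ... + f(xₙ)]

x_0 = 0.2500, f(x_0) = 0.003906, coefficient = 1
x_1 = 1.1250, f(x_1) = 1.601807, coefficient = 4
x_2 = 2.0000, f(x_2) = 16.000000, coefficient = 1

I ≈ (0.875000/3) × 22.411133 = 6.536580
Exact value: 6.399805
Error: 0.136776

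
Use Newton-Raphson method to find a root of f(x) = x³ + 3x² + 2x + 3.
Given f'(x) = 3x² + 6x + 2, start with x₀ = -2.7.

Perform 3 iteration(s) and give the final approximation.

f(x) = x³ + 3x² + 2x + 3
f'(x) = 3x² + 6x + 2
x₀ = -2.7

Newton-Raphson formula: x_{n+1} = x_n - f(x_n)/f'(x_n)

Iteration 1:
  f(-2.700000) = -0.213000
  f'(-2.700000) = 7.670000
  x_1 = -2.700000 - (-0.213000)/7.670000 = -2.672229
Iteration 2:
  f(-2.672229) = -0.003912
  f'(-2.672229) = 7.389054
  x_2 = -2.672229 - (-0.003912)/7.389054 = -2.671700
Iteration 3:
  f(-2.671700) = -0.000001
  f'(-2.671700) = 7.383743
  x_3 = -2.671700 - (-0.000001)/7.383743 = -2.671700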